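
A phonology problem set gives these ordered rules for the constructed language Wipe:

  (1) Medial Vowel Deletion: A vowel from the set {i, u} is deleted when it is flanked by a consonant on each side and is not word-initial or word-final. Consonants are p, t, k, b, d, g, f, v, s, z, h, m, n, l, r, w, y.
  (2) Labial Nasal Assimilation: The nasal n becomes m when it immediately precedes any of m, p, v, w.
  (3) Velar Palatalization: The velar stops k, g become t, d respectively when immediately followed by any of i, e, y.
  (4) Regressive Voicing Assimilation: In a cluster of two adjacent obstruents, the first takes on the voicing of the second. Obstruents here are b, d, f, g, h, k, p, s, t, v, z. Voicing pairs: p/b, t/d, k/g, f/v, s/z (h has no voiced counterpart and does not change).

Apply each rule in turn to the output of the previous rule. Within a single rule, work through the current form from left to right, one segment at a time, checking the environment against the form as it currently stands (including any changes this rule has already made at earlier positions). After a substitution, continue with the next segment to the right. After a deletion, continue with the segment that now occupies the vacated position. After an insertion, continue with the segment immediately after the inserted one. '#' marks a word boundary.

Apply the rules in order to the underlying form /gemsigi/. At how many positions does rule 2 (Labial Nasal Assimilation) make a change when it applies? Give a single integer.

0

(1) Medial Vowel Deletion: [gemsigi] → [gemsgi]
(2) Labial Nasal Assimilation: no change — [gemsgi]
(3) Velar Palatalization: [gemsgi] → [demsdi]
(4) Regressive Voicing Assimilation: [demsdi] → [demzdi]
Rule 2 changed 0 position(s).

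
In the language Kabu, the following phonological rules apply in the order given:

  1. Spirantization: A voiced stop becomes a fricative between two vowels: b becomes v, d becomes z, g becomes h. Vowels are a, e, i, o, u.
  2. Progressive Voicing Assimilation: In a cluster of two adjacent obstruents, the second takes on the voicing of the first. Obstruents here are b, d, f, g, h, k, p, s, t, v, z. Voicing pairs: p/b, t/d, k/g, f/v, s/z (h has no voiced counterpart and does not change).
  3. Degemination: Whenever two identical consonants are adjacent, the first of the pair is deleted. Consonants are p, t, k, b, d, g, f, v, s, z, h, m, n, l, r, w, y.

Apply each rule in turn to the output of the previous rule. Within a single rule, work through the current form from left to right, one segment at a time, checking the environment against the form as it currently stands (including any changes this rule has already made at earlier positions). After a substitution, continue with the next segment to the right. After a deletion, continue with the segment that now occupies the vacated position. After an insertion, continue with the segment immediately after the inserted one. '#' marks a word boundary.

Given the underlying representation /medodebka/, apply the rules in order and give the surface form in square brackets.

1 Spirantization: [medodebka] → [mezozebka]
2 Progressive Voicing Assimilation: [mezozebka] → [mezozebga]
3 Degemination: no change — [mezozebga]

[mezozebga]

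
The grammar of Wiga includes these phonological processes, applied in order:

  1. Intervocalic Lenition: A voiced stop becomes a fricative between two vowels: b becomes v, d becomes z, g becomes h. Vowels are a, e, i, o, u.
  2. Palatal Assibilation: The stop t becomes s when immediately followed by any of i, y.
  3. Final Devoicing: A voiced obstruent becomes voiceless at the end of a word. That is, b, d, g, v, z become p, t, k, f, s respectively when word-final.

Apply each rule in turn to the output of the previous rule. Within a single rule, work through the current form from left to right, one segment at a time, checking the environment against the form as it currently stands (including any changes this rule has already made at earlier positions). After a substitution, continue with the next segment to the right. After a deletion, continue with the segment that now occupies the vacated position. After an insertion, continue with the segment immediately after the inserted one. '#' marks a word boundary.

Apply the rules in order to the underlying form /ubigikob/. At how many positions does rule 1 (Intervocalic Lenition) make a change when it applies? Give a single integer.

2

1 Intervocalic Lenition: [ubigikob] → [uvihikob]
2 Palatal Assibilation: no change — [uvihikob]
3 Final Devoicing: [uvihikob] → [uvihikop]
Rule 1 changed 2 position(s).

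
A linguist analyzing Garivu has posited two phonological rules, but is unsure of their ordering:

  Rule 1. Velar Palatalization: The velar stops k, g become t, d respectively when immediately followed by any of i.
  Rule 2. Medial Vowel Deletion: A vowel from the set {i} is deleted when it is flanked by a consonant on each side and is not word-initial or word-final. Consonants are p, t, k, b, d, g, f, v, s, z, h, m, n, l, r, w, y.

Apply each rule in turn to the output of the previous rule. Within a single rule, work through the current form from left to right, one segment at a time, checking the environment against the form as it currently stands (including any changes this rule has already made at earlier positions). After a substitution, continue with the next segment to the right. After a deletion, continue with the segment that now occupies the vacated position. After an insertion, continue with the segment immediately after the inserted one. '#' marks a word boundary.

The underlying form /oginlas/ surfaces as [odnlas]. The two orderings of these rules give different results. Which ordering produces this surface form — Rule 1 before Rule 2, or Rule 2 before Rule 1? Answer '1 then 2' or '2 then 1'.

1 then 2

Order 1 then 2:
  1 Velar Palatalization: [oginlas] → [odinlas]
  2 Medial Vowel Deletion: [odinlas] → [odnlas]
  result: [odnlas]
Order 2 then 1:
  2 Medial Vowel Deletion: [oginlas] → [ognlas]
  1 Velar Palatalization: no change — [ognlas]
  result: [ognlas]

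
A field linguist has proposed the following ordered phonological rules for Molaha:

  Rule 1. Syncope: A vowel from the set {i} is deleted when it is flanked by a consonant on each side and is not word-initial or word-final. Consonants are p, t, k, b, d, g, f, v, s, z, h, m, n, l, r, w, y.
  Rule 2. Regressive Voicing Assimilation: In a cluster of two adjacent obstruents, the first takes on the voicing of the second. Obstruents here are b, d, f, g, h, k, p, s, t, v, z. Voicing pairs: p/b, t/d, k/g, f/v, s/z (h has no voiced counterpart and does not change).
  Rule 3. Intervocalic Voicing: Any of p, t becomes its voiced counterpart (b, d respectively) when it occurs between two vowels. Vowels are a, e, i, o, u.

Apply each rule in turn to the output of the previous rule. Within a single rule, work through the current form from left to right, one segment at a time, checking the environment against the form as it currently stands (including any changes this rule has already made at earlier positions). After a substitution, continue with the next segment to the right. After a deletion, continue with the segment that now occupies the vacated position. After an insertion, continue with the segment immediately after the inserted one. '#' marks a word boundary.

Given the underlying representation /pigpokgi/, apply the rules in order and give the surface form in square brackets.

Rule 1 Syncope: [pigpokgi] → [pgpokgi]
Rule 2 Regressive Voicing Assimilation: [pgpokgi] → [bkpoggi]
Rule 3 Intervocalic Voicing: no change — [bkpoggi]

[bkpoggi]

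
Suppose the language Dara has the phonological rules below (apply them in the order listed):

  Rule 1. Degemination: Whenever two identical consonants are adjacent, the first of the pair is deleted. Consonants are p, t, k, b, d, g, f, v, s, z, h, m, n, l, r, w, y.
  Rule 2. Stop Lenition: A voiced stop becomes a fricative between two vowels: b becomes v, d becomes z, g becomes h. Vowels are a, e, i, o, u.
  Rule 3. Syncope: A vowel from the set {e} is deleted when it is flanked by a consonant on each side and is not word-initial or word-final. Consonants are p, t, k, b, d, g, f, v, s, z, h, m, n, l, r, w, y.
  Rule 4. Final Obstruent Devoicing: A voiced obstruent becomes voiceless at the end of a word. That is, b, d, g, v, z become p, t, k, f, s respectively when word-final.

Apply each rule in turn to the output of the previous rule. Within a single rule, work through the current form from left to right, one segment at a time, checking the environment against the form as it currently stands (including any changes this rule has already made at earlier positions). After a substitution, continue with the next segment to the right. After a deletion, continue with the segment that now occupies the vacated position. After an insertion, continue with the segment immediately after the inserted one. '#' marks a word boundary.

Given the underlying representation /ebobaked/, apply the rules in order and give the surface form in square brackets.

[evovakt]

Rule 1 Degemination: no change — [ebobaked]
Rule 2 Stop Lenition: [ebobaked] → [evovaked]
Rule 3 Syncope: [evovaked] → [evovakd]
Rule 4 Final Obstruent Devoicing: [evovakd] → [evovakt]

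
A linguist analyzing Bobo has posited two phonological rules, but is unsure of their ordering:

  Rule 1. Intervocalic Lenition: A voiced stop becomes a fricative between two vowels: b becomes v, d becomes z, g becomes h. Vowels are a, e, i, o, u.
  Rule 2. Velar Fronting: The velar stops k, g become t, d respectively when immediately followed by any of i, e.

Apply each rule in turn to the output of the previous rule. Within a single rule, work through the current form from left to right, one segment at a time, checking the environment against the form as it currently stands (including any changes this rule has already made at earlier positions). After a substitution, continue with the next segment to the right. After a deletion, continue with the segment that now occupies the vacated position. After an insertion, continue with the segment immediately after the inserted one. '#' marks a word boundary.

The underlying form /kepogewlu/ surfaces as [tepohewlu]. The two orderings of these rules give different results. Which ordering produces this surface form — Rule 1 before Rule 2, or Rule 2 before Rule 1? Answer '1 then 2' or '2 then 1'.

1 then 2

Order 1 then 2:
  1 Intervocalic Lenition: [kepogewlu] → [kepohewlu]
  2 Velar Fronting: [kepohewlu] → [tepohewlu]
  result: [tepohewlu]
Order 2 then 1:
  2 Velar Fronting: [kepogewlu] → [tepodewlu]
  1 Intervocalic Lenition: [tepodewlu] → [tepozewlu]
  result: [tepozewlu]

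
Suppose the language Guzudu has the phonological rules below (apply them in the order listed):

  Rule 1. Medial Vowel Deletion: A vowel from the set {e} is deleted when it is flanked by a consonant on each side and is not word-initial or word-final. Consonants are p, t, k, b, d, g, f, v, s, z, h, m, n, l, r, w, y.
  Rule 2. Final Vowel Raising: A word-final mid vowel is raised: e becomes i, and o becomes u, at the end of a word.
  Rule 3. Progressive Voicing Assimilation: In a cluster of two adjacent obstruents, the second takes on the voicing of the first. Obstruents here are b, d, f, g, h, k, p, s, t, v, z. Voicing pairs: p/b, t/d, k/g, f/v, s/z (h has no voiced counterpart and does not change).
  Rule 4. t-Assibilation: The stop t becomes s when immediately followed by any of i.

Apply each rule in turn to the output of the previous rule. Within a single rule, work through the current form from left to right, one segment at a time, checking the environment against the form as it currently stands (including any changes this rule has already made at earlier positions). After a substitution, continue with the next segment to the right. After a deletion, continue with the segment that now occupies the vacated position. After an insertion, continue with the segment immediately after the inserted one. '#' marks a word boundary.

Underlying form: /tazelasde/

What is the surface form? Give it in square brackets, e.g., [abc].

Rule 1 Medial Vowel Deletion: [tazelasde] → [tazlasde]
Rule 2 Final Vowel Raising: [tazlasde] → [tazlasdi]
Rule 3 Progressive Voicing Assimilation: [tazlasdi] → [tazlasti]
Rule 4 t-Assibilation: [tazlasti] → [tazlassi]

[tazlassi]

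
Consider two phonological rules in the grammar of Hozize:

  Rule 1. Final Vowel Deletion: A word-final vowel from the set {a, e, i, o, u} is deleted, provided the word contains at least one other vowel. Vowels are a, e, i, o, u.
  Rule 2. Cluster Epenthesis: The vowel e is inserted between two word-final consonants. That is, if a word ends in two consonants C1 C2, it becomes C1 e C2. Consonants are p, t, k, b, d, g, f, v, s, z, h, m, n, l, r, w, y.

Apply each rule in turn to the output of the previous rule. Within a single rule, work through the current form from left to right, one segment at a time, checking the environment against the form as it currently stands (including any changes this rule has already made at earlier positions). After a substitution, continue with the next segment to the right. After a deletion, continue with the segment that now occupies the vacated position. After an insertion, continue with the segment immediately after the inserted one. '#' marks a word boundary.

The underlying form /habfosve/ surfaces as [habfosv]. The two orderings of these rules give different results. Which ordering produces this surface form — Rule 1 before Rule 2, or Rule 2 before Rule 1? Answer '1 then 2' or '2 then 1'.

Order 1 then 2:
  1 Final Vowel Deletion: [habfosve] → [habfosv]
  2 Cluster Epenthesis: [habfosv] → [habfosev]
  result: [habfosev]
Order 2 then 1:
  2 Cluster Epenthesis: no change — [habfosve]
  1 Final Vowel Deletion: [habfosve] → [habfosv]
  result: [habfosv]

2 then 1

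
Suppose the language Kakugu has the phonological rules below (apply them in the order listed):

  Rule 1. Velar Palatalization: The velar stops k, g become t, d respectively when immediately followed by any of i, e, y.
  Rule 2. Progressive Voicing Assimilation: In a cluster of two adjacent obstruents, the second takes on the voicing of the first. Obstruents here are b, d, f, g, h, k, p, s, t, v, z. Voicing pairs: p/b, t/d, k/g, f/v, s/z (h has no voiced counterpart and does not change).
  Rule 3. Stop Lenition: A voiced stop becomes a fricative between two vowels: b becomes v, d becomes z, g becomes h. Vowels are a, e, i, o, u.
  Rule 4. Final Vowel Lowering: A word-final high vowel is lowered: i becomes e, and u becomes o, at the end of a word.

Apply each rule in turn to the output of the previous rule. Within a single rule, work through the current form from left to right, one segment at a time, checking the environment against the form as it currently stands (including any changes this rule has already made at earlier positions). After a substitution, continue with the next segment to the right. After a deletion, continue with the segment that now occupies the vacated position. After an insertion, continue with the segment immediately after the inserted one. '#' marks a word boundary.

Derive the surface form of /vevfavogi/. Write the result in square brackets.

[vevvavoze]

Rule 1 Velar Palatalization: [vevfavogi] → [vevfavodi]
Rule 2 Progressive Voicing Assimilation: [vevfavodi] → [vevvavodi]
Rule 3 Stop Lenition: [vevvavodi] → [vevvavozi]
Rule 4 Final Vowel Lowering: [vevvavozi] → [vevvavoze]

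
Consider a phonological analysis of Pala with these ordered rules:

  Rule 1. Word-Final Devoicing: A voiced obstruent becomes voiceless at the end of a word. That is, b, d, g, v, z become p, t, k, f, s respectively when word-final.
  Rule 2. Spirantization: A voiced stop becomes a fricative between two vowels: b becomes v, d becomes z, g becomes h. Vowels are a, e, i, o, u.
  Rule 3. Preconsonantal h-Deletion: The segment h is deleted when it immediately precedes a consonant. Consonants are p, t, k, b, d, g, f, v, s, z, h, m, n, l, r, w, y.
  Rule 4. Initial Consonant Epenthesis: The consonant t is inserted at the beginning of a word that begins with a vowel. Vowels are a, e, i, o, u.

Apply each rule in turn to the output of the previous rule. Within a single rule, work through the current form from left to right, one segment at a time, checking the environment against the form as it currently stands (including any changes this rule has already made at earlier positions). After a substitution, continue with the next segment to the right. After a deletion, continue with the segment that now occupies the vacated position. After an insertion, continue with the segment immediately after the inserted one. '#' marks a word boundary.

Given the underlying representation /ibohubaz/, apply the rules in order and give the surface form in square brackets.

Rule 1 Word-Final Devoicing: [ibohubaz] → [ibohubas]
Rule 2 Spirantization: [ibohubas] → [ivohuvas]
Rule 3 Preconsonantal h-Deletion: no change — [ivohuvas]
Rule 4 Initial Consonant Epenthesis: [ivohuvas] → [tivohuvas]

[tivohuvas]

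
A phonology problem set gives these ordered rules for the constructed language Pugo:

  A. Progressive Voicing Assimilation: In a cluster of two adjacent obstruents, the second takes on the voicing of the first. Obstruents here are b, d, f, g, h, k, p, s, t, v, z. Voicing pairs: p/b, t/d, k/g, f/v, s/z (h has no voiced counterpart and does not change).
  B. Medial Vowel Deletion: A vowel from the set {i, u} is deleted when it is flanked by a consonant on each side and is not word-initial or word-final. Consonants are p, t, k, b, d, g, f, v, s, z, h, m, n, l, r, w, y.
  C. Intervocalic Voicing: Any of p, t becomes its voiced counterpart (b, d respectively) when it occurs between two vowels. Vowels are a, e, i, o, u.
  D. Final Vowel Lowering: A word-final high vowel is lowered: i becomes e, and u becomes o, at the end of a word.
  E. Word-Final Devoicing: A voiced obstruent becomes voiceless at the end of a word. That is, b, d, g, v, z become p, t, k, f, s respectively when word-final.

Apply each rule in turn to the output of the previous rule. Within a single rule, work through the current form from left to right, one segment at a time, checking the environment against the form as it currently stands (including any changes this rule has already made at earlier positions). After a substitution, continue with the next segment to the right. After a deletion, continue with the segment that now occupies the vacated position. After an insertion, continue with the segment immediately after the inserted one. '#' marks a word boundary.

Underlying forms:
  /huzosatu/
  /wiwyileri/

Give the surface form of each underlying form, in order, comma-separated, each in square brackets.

[hzosado], [wwylere]

/huzosatu/:
  A Progressive Voicing Assimilation: no change — [huzosatu]
  B Medial Vowel Deletion: [huzosatu] → [hzosatu]
  C Intervocalic Voicing: [hzosatu] → [hzosadu]
  D Final Vowel Lowering: [hzosadu] → [hzosado]
  E Word-Final Devoicing: no change — [hzosado]
/wiwyileri/:
  A Progressive Voicing Assimilation: no change — [wiwyileri]
  B Medial Vowel Deletion: [wiwyileri] → [wwyleri]
  C Intervocalic Voicing: no change — [wwyleri]
  D Final Vowel Lowering: [wwyleri] → [wwylere]
  E Word-Final Devoicing: no change — [wwylere]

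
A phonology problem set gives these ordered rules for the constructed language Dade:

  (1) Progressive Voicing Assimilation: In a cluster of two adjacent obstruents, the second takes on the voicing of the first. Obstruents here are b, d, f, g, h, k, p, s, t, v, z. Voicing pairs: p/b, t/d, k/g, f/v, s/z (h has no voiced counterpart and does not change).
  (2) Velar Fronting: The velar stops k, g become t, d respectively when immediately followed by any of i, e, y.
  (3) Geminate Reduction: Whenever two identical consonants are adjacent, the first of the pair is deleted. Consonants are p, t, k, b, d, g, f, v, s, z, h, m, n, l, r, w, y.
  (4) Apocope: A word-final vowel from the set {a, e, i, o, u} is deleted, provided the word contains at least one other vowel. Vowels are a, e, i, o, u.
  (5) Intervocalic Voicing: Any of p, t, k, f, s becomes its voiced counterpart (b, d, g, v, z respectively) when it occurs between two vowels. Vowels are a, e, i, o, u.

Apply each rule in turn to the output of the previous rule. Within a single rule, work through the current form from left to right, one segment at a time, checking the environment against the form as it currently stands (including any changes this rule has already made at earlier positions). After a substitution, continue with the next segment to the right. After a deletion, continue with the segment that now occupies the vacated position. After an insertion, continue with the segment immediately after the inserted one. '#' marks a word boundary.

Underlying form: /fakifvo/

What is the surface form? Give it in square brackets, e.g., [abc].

(1) Progressive Voicing Assimilation: [fakifvo] → [fakiffo]
(2) Velar Fronting: [fakiffo] → [fatiffo]
(3) Geminate Reduction: [fatiffo] → [fatifo]
(4) Apocope: [fatifo] → [fatif]
(5) Intervocalic Voicing: [fatif] → [fadif]

[fadif]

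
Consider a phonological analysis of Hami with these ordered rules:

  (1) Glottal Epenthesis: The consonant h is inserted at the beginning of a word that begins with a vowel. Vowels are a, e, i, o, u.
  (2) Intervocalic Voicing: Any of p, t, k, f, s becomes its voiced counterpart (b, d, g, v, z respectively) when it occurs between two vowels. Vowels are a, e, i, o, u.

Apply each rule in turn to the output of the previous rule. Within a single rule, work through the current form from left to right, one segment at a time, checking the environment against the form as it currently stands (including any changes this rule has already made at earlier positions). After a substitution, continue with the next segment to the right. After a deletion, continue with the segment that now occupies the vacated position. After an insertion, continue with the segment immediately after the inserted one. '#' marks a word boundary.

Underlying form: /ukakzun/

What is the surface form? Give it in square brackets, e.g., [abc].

[hugakzun]

(1) Glottal Epenthesis: [ukakzun] → [hukakzun]
(2) Intervocalic Voicing: [hukakzun] → [hugakzun]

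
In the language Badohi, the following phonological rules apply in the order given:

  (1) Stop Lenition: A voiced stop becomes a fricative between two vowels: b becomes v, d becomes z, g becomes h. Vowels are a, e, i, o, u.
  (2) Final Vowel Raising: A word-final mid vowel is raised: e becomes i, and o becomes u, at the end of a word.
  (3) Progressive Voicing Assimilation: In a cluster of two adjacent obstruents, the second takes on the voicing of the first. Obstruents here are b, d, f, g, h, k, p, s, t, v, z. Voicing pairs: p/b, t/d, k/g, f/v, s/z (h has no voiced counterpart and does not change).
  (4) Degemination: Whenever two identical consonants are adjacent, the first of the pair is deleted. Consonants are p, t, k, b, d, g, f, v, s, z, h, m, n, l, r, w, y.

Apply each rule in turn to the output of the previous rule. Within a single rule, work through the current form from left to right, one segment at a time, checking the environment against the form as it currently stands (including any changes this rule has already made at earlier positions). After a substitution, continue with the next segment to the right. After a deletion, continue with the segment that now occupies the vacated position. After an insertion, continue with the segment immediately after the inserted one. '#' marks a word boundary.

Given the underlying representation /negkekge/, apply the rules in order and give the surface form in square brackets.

[negeki]

(1) Stop Lenition: no change — [negkekge]
(2) Final Vowel Raising: [negkekge] → [negkekgi]
(3) Progressive Voicing Assimilation: [negkekgi] → [neggekki]
(4) Degemination: [neggekki] → [negeki]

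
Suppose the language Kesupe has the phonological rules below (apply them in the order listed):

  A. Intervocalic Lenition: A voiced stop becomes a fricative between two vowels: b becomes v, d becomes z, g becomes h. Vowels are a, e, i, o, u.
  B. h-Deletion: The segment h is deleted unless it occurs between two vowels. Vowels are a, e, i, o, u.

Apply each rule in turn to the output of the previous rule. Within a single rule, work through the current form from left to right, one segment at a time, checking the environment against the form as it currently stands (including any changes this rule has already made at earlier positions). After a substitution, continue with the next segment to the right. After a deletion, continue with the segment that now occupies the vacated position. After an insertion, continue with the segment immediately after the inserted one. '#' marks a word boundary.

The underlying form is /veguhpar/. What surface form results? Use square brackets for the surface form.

[vehupar]

A Intervocalic Lenition: [veguhpar] → [vehuhpar]
B h-Deletion: [vehuhpar] → [vehupar]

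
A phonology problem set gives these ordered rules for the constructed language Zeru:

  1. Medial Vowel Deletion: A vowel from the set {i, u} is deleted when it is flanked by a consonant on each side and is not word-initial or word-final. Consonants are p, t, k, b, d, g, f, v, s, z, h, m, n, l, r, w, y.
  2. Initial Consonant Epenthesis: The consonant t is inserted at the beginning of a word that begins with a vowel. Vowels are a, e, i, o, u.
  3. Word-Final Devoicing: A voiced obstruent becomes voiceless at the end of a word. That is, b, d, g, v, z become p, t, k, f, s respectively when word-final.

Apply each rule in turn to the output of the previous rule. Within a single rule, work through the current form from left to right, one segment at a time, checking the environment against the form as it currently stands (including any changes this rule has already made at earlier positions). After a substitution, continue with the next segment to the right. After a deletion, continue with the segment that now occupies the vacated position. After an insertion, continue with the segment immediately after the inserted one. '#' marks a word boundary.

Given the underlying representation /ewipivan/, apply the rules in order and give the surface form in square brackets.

1 Medial Vowel Deletion: [ewipivan] → [ewpvan]
2 Initial Consonant Epenthesis: [ewpvan] → [tewpvan]
3 Word-Final Devoicing: no change — [tewpvan]

[tewpvan]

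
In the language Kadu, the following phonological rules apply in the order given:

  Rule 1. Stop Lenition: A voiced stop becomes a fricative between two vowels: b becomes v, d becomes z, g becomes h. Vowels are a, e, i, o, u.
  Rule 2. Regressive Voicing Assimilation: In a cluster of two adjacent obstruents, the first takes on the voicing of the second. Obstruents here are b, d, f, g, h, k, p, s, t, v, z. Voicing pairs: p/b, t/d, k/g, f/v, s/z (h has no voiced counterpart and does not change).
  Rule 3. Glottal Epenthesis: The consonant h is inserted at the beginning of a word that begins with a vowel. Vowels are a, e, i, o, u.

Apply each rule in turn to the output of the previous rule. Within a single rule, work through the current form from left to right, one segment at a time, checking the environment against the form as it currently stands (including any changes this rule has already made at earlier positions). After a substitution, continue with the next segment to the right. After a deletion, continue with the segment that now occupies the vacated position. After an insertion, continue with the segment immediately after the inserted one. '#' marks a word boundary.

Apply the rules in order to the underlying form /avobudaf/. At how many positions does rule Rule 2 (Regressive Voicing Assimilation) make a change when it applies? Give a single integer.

Rule 1 Stop Lenition: [avobudaf] → [avovuzaf]
Rule 2 Regressive Voicing Assimilation: no change — [avovuzaf]
Rule 3 Glottal Epenthesis: [avovuzaf] → [havovuzaf]
Rule Rule 2 changed 0 position(s).

0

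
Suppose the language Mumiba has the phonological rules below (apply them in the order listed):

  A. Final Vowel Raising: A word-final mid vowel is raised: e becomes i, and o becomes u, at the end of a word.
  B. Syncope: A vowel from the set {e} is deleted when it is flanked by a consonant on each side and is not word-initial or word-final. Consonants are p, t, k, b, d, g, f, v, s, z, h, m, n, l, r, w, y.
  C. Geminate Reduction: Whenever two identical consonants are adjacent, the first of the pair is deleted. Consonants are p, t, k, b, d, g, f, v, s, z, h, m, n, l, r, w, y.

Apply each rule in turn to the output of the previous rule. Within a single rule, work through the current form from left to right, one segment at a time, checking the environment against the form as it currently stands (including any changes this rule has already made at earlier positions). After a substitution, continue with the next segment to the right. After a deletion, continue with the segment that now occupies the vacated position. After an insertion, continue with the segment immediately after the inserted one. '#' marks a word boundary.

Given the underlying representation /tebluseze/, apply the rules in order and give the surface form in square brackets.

A Final Vowel Raising: [tebluseze] → [teblusezi]
B Syncope: [teblusezi] → [tbluszi]
C Geminate Reduction: no change — [tbluszi]

[tbluszi]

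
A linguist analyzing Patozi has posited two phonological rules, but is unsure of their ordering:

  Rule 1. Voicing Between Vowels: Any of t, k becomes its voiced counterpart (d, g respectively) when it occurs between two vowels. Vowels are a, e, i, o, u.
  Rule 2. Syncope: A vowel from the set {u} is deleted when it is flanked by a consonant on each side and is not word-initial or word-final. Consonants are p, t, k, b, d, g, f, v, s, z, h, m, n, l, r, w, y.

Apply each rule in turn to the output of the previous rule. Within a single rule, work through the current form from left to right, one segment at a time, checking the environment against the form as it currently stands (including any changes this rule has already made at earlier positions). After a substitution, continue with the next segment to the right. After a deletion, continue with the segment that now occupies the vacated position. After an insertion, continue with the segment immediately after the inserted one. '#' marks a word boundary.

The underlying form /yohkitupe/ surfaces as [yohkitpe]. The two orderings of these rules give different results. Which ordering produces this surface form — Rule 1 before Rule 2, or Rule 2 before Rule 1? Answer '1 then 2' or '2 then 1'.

Order 1 then 2:
  1 Voicing Between Vowels: [yohkitupe] → [yohkidupe]
  2 Syncope: [yohkidupe] → [yohkidpe]
  result: [yohkidpe]
Order 2 then 1:
  2 Syncope: [yohkitupe] → [yohkitpe]
  1 Voicing Between Vowels: no change — [yohkitpe]
  result: [yohkitpe]

2 then 1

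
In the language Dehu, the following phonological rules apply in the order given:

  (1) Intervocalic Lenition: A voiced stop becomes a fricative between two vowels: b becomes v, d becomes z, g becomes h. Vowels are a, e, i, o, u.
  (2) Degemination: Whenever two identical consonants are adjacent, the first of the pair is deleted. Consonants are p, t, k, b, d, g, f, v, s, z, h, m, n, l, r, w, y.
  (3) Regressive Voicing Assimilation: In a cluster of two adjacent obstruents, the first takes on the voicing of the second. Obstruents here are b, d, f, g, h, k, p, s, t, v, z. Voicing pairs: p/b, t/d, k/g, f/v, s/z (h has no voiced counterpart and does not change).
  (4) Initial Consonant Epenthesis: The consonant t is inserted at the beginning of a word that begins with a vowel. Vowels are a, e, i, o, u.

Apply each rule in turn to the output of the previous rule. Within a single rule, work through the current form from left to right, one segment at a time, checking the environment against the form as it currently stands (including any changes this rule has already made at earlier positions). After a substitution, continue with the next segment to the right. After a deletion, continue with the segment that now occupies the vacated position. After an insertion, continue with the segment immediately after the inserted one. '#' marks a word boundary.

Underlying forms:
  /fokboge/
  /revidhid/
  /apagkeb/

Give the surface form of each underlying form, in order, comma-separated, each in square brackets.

/fokboge/:
  (1) Intervocalic Lenition: [fokboge] → [fokbohe]
  (2) Degemination: no change — [fokbohe]
  (3) Regressive Voicing Assimilation: [fokbohe] → [fogbohe]
  (4) Initial Consonant Epenthesis: no change — [fogbohe]
/revidhid/:
  (1) Intervocalic Lenition: no change — [revidhid]
  (2) Degemination: no change — [revidhid]
  (3) Regressive Voicing Assimilation: [revidhid] → [revithid]
  (4) Initial Consonant Epenthesis: no change — [revithid]
/apagkeb/:
  (1) Intervocalic Lenition: no change — [apagkeb]
  (2) Degemination: no change — [apagkeb]
  (3) Regressive Voicing Assimilation: [apagkeb] → [apakkeb]
  (4) Initial Consonant Epenthesis: [apakkeb] → [tapakkeb]

[fogbohe], [revithid], [tapakkeb]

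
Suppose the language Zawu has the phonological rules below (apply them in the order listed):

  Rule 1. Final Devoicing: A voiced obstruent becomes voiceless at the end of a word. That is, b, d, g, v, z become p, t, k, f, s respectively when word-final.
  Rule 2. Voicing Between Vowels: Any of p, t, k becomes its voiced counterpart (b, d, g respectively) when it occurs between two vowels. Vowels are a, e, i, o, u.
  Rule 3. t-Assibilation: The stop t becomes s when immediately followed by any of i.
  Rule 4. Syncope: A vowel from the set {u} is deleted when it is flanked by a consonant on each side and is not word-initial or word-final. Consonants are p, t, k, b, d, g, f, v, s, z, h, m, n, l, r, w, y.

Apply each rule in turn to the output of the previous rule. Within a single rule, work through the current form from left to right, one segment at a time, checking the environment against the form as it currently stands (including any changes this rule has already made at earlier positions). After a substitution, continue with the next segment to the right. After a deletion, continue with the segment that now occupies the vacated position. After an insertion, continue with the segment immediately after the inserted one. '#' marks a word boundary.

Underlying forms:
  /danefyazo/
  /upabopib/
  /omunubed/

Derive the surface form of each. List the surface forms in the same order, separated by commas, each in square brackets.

[danefyazo], [ubabobip], [omnbet]

/danefyazo/:
  Rule 1 Final Devoicing: no change — [danefyazo]
  Rule 2 Voicing Between Vowels: no change — [danefyazo]
  Rule 3 t-Assibilation: no change — [danefyazo]
  Rule 4 Syncope: no change — [danefyazo]
/upabopib/:
  Rule 1 Final Devoicing: [upabopib] → [upabopip]
  Rule 2 Voicing Between Vowels: [upabopip] → [ubabobip]
  Rule 3 t-Assibilation: no change — [ubabobip]
  Rule 4 Syncope: no change — [ubabobip]
/omunubed/:
  Rule 1 Final Devoicing: [omunubed] → [omunubet]
  Rule 2 Voicing Between Vowels: no change — [omunubet]
  Rule 3 t-Assibilation: no change — [omunubet]
  Rule 4 Syncope: [omunubet] → [omnbet]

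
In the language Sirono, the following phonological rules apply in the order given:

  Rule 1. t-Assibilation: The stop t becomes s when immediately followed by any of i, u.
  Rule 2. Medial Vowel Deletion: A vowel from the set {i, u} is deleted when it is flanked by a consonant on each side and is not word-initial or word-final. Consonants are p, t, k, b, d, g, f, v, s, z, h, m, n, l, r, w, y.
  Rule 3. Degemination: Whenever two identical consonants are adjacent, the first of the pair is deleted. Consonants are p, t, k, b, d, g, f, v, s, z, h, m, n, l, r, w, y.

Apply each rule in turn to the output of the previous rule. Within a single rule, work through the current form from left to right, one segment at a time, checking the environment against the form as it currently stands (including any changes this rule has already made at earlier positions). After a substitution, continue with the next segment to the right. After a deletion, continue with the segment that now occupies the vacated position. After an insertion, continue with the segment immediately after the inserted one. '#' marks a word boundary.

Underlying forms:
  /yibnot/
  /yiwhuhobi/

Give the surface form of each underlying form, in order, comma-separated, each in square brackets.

[ybnot], [ywhobi]

/yibnot/:
  Rule 1 t-Assibilation: no change — [yibnot]
  Rule 2 Medial Vowel Deletion: [yibnot] → [ybnot]
  Rule 3 Degemination: no change — [ybnot]
/yiwhuhobi/:
  Rule 1 t-Assibilation: no change — [yiwhuhobi]
  Rule 2 Medial Vowel Deletion: [yiwhuhobi] → [ywhhobi]
  Rule 3 Degemination: [ywhhobi] → [ywhobi]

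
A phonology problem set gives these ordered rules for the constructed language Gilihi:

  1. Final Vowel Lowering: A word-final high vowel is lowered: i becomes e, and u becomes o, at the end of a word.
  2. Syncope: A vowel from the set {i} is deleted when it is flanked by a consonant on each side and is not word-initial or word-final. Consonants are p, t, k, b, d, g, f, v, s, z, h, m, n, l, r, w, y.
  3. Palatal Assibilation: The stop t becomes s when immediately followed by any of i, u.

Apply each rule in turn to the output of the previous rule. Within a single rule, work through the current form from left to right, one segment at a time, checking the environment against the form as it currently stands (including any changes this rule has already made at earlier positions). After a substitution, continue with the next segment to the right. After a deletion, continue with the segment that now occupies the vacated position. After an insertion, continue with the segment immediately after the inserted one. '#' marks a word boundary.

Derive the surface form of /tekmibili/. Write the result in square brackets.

[tekmble]

1 Final Vowel Lowering: [tekmibili] → [tekmibile]
2 Syncope: [tekmibile] → [tekmble]
3 Palatal Assibilation: no change — [tekmble]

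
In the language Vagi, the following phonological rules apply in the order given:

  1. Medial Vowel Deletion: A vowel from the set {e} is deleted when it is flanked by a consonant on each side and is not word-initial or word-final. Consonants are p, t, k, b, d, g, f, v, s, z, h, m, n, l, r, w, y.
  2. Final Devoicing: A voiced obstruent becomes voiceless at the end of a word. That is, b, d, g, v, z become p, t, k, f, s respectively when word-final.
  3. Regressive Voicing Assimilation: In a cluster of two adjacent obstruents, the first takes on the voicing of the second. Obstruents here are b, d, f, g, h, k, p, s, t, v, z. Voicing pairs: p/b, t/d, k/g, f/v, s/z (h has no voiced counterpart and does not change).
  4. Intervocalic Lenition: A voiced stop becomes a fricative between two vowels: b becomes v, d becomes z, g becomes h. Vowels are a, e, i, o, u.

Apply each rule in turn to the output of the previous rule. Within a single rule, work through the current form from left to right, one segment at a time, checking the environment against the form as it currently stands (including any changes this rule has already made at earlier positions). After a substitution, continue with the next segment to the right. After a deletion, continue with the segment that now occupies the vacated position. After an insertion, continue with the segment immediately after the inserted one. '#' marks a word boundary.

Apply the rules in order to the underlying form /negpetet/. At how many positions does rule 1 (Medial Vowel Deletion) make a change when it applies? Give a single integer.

3

1 Medial Vowel Deletion: [negpetet] → [ngptt]
2 Final Devoicing: no change — [ngptt]
3 Regressive Voicing Assimilation: [ngptt] → [nkptt]
4 Intervocalic Lenition: no change — [nkptt]
Rule 1 changed 3 position(s).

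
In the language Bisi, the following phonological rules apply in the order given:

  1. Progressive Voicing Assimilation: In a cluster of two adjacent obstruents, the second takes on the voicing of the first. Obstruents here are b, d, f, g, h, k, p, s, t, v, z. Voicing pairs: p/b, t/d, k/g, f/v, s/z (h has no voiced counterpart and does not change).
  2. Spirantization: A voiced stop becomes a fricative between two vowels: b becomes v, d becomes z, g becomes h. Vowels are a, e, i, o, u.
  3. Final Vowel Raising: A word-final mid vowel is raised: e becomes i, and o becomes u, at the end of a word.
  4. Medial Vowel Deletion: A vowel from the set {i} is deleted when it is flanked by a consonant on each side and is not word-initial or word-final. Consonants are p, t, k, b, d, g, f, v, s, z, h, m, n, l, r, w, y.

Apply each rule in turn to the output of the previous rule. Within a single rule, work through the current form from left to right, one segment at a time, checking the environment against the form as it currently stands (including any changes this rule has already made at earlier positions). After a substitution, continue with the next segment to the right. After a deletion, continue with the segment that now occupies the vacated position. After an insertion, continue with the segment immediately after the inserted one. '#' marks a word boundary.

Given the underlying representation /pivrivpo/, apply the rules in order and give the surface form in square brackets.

1 Progressive Voicing Assimilation: [pivrivpo] → [pivrivbo]
2 Spirantization: no change — [pivrivbo]
3 Final Vowel Raising: [pivrivbo] → [pivrivbu]
4 Medial Vowel Deletion: [pivrivbu] → [pvrvbu]

[pvrvbu]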